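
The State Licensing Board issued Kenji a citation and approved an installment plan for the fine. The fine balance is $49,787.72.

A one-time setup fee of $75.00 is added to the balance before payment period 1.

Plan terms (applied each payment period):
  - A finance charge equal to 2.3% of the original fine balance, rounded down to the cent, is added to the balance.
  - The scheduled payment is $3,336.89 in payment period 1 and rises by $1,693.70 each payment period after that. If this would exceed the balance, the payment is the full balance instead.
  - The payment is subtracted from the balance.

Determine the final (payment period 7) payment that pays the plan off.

# | Opening | Interest | Payment | End bal
1 | $49,862.72 | $1,145.11 | $3,336.89 | $47,670.94
2 | $47,670.94 | $1,145.11 | $5,030.59 | $43,785.46
3 | $43,785.46 | $1,145.11 | $6,724.29 | $38,206.28
4 | $38,206.28 | $1,145.11 | $8,417.99 | $30,933.40
5 | $30,933.40 | $1,145.11 | $10,111.69 | $21,966.82
6 | $21,966.82 | $1,145.11 | $11,805.39 | $11,306.54
7 | $11,306.54 | $1,145.11 | $12,451.65 | $0.00

$12,451.65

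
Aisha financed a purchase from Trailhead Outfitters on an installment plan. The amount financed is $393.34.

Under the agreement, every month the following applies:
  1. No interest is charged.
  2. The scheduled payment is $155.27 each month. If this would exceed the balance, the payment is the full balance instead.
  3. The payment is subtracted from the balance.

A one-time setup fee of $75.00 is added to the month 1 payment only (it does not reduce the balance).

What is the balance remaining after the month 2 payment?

$82.80

Month 1: opening $393.34; payment $155.27 (+ $75.00 fee); balance $238.07
Month 2: opening $238.07; payment $155.27; balance $82.80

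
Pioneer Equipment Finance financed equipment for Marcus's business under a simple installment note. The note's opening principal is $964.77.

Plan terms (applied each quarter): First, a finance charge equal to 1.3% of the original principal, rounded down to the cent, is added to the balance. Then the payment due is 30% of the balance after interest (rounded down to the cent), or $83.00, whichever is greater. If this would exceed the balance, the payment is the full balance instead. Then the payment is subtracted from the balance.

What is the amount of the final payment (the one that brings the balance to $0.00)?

$55.05

Quarter 1: $964.77 +$12.54 interest = $977.31; pay $293.19 → $684.12
Quarter 2: $684.12 +$12.54 interest = $696.66; pay $208.99 → $487.67
Quarter 3: $487.67 +$12.54 interest = $500.21; pay $150.06 → $350.15
Quarter 4: $350.15 +$12.54 interest = $362.69; pay $108.80 → $253.89
Quarter 5: $253.89 +$12.54 interest = $266.43; pay $83.00 → $183.43
Quarter 6: $183.43 +$12.54 interest = $195.97; pay $83.00 → $112.97
Quarter 7: $112.97 +$12.54 interest = $125.51; pay $83.00 → $42.51
Quarter 8: $42.51 +$12.54 interest = $55.05; pay $55.05 → $0.00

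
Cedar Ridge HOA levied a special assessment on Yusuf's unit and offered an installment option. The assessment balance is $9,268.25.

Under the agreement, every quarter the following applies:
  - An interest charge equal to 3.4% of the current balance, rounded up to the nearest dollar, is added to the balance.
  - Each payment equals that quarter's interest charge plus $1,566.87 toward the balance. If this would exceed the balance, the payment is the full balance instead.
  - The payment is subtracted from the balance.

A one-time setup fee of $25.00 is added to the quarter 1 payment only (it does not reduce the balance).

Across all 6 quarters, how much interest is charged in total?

Quarter 1: opening $9,268.25; interest $316.00 → $9,584.25; payment $1,882.87 (+ $25.00 fee); balance $7,701.38
Quarter 2: opening $7,701.38; interest $262.00 → $7,963.38; payment $1,828.87; balance $6,134.51
Quarter 3: opening $6,134.51; interest $209.00 → $6,343.51; payment $1,775.87; balance $4,567.64
Quarter 4: opening $4,567.64; interest $156.00 → $4,723.64; payment $1,722.87; balance $3,000.77
Quarter 5: opening $3,000.77; interest $103.00 → $3,103.77; payment $1,669.87; balance $1,433.90
Quarter 6: opening $1,433.90; interest $49.00 → $1,482.90; payment $1,482.90; balance $0.00
Total interest: $316.00 + $262.00 + $209.00 + $156.00 + $103.00 + $49.00 = $1,095.00

$1,095.00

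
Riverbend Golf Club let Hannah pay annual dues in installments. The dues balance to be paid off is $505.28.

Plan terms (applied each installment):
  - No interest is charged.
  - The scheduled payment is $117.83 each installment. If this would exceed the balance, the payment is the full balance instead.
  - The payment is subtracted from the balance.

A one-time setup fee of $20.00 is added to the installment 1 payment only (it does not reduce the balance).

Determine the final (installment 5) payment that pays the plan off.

Installment 1: opening $505.28; payment $117.83 (+ $20.00 fee); balance $387.45
Installment 2: opening $387.45; payment $117.83; balance $269.62
Installment 3: opening $269.62; payment $117.83; balance $151.79
Installment 4: opening $151.79; payment $117.83; balance $33.96
Installment 5: opening $33.96; payment $33.96; balance $0.00

$33.96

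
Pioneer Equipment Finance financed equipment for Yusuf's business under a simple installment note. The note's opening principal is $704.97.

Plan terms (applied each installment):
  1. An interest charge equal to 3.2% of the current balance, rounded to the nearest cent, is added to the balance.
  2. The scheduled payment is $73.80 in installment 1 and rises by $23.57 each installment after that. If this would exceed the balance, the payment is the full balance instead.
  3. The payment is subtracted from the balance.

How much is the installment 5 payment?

$168.08

Installment 1: opening $704.97; interest $22.56 → $727.53; payment $73.80; balance $653.73
Installment 2: opening $653.73; interest $20.92 → $674.65; payment $97.37; balance $577.28
Installment 3: opening $577.28; interest $18.47 → $595.75; payment $120.94; balance $474.81
Installment 4: opening $474.81; interest $15.19 → $490.00; payment $144.51; balance $345.49
Installment 5: opening $345.49; interest $11.06 → $356.55; payment $168.08; balance $188.47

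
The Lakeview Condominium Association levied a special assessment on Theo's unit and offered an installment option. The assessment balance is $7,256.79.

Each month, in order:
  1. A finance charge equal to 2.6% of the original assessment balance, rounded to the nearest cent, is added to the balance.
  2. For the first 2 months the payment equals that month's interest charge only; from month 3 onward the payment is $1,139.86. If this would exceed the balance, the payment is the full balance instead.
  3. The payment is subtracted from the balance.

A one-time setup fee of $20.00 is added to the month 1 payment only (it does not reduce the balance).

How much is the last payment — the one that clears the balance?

# | Opening | Interest | Payment | Fee | End bal
1 | $7,256.79 | $188.68 | $188.68 | $20.00 | $7,256.79
2 | $7,256.79 | $188.68 | $188.68 | — | $7,256.79
3 | $7,256.79 | $188.68 | $1,139.86 | — | $6,305.61
4 | $6,305.61 | $188.68 | $1,139.86 | — | $5,354.43
5 | $5,354.43 | $188.68 | $1,139.86 | — | $4,403.25
6 | $4,403.25 | $188.68 | $1,139.86 | — | $3,452.07
7 | $3,452.07 | $188.68 | $1,139.86 | — | $2,500.89
8 | $2,500.89 | $188.68 | $1,139.86 | — | $1,549.71
9 | $1,549.71 | $188.68 | $1,139.86 | — | $598.53
10 | $598.53 | $188.68 | $787.21 | — | $0.00

$787.21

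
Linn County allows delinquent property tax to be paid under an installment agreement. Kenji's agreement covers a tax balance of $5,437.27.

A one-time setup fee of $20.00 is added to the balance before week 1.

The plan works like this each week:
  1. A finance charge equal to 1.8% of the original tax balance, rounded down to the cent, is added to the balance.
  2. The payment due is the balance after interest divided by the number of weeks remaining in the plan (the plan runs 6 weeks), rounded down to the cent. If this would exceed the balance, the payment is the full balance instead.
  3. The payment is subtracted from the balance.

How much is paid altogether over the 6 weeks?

$6,044.49

Week 1: opening $5,457.27; interest $97.87 → $5,555.14; payment $925.85; balance $4,629.29
Week 2: opening $4,629.29; interest $97.87 → $4,727.16; payment $945.43; balance $3,781.73
Week 3: opening $3,781.73; interest $97.87 → $3,879.60; payment $969.90; balance $2,909.70
Week 4: opening $2,909.70; interest $97.87 → $3,007.57; payment $1,002.52; balance $2,005.05
Week 5: opening $2,005.05; interest $97.87 → $2,102.92; payment $1,051.46; balance $1,051.46
Week 6: opening $1,051.46; interest $97.87 → $1,149.33; payment $1,149.33; balance $0.00
Total paid: $6,044.49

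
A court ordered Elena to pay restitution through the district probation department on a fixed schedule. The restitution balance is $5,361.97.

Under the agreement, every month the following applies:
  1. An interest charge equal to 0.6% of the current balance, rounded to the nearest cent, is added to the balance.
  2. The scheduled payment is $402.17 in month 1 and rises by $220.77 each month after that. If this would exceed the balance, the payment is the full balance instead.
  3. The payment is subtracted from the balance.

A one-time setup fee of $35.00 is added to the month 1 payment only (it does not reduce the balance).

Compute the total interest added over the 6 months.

# | Opening | Interest | Payment | Fee | End bal
1 | $5,361.97 | $32.17 | $402.17 | $35.00 | $4,991.97
2 | $4,991.97 | $29.95 | $622.94 | — | $4,398.98
3 | $4,398.98 | $26.39 | $843.71 | — | $3,581.66
4 | $3,581.66 | $21.49 | $1,064.48 | — | $2,538.67
5 | $2,538.67 | $15.23 | $1,285.25 | — | $1,268.65
6 | $1,268.65 | $7.61 | $1,276.26 | — | $0.00
Total interest: $32.17 + $29.95 + $26.39 + $21.49 + $15.23 + $7.61 = $132.84

$132.84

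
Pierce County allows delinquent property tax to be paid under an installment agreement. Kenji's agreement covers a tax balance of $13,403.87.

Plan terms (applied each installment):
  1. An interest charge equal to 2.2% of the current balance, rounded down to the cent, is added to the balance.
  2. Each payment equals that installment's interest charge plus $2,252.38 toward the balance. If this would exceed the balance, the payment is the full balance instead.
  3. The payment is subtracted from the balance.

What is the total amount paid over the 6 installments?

$14,429.87

Installment 1: $13,403.87 +$294.88 interest = $13,698.75; pay $2,547.26 → $11,151.49
Installment 2: $11,151.49 +$245.33 interest = $11,396.82; pay $2,497.71 → $8,899.11
Installment 3: $8,899.11 +$195.78 interest = $9,094.89; pay $2,448.16 → $6,646.73
Installment 4: $6,646.73 +$146.22 interest = $6,792.95; pay $2,398.60 → $4,394.35
Installment 5: $4,394.35 +$96.67 interest = $4,491.02; pay $2,349.05 → $2,141.97
Installment 6: $2,141.97 +$47.12 interest = $2,189.09; pay $2,189.09 → $0.00
Total paid: $14,429.87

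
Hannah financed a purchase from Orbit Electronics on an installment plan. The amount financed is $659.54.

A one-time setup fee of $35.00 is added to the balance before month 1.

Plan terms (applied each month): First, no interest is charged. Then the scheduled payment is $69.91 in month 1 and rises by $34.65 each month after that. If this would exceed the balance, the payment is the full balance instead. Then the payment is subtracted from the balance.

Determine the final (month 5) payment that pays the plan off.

Month 1: $694.54 − $69.91 → $624.63
Month 2: $624.63 − $104.56 → $520.07
Month 3: $520.07 − $139.21 → $380.86
Month 4: $380.86 − $173.86 → $207.00
Month 5: $207.00 − $207.00 → $0.00

$207.00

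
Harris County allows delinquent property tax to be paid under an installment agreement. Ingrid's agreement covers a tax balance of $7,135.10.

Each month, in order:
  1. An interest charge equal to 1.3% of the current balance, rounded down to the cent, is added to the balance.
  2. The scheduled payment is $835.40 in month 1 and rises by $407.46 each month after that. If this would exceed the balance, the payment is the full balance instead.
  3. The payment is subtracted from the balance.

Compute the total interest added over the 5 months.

$312.64

Month 1: opening $7,135.10; interest $92.75 → $7,227.85; payment $835.40; balance $6,392.45
Month 2: opening $6,392.45; interest $83.10 → $6,475.55; payment $1,242.86; balance $5,232.69
Month 3: opening $5,232.69; interest $68.02 → $5,300.71; payment $1,650.32; balance $3,650.39
Month 4: opening $3,650.39; interest $47.45 → $3,697.84; payment $2,057.78; balance $1,640.06
Month 5: opening $1,640.06; interest $21.32 → $1,661.38; payment $1,661.38; balance $0.00
Total interest: $92.75 + $83.10 + $68.02 + $47.45 + $21.32 = $312.64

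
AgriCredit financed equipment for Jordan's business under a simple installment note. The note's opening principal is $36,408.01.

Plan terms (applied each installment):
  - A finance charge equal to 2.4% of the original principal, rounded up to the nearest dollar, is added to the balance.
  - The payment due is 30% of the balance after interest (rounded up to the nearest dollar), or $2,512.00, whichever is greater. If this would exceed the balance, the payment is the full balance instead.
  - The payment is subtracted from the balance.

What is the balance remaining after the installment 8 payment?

$2,805.01

# | Opening | Interest | Payment | End bal
1 | $36,408.01 | $874.00 | $11,185.00 | $26,097.01
2 | $26,097.01 | $874.00 | $8,092.00 | $18,879.01
3 | $18,879.01 | $874.00 | $5,926.00 | $13,827.01
4 | $13,827.01 | $874.00 | $4,411.00 | $10,290.01
5 | $10,290.01 | $874.00 | $3,350.00 | $7,814.01
6 | $7,814.01 | $874.00 | $2,607.00 | $6,081.01
7 | $6,081.01 | $874.00 | $2,512.00 | $4,443.01
8 | $4,443.01 | $874.00 | $2,512.00 | $2,805.01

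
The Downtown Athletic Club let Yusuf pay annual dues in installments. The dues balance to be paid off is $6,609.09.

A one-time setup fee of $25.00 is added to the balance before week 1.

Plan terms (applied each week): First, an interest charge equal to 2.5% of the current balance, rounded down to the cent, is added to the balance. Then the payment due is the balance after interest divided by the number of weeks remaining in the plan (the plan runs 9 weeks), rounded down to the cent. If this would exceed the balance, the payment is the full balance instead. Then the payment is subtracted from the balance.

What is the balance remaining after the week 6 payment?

$2,564.51

Week 1: opening $6,634.09; interest $165.85 → $6,799.94; payment $755.54; balance $6,044.40
Week 2: opening $6,044.40; interest $151.11 → $6,195.51; payment $774.43; balance $5,421.08
Week 3: opening $5,421.08; interest $135.52 → $5,556.60; payment $793.80; balance $4,762.80
Week 4: opening $4,762.80; interest $119.07 → $4,881.87; payment $813.64; balance $4,068.23
Week 5: opening $4,068.23; interest $101.70 → $4,169.93; payment $833.98; balance $3,335.95
Week 6: opening $3,335.95; interest $83.39 → $3,419.34; payment $854.83; balance $2,564.51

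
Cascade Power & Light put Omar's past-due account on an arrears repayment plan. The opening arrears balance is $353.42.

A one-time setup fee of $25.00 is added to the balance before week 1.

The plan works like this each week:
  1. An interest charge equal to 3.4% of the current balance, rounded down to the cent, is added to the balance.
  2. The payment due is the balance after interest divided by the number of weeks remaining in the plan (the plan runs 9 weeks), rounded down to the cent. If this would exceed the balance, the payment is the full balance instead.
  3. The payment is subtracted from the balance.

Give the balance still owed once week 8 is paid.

Week 1: opening $378.42; interest $12.86 → $391.28; payment $43.47; balance $347.81
Week 2: opening $347.81; interest $11.82 → $359.63; payment $44.95; balance $314.68
Week 3: opening $314.68; interest $10.69 → $325.37; payment $46.48; balance $278.89
Week 4: opening $278.89; interest $9.48 → $288.37; payment $48.06; balance $240.31
Week 5: opening $240.31; interest $8.17 → $248.48; payment $49.69; balance $198.79
Week 6: opening $198.79; interest $6.75 → $205.54; payment $51.38; balance $154.16
Week 7: opening $154.16; interest $5.24 → $159.40; payment $53.13; balance $106.27
Week 8: opening $106.27; interest $3.61 → $109.88; payment $54.94; balance $54.94

$54.94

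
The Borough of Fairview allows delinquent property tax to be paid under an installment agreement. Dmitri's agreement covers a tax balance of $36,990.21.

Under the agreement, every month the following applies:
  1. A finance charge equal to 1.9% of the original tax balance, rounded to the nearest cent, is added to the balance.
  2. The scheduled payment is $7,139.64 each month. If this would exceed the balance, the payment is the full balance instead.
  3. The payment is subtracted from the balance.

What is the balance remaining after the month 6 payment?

Month 1: opening $36,990.21; interest $702.81 → $37,693.02; payment $7,139.64; balance $30,553.38
Month 2: opening $30,553.38; interest $702.81 → $31,256.19; payment $7,139.64; balance $24,116.55
Month 3: opening $24,116.55; interest $702.81 → $24,819.36; payment $7,139.64; balance $17,679.72
Month 4: opening $17,679.72; interest $702.81 → $18,382.53; payment $7,139.64; balance $11,242.89
Month 5: opening $11,242.89; interest $702.81 → $11,945.70; payment $7,139.64; balance $4,806.06
Month 6: opening $4,806.06; interest $702.81 → $5,508.87; payment $5,508.87; balance $0.00

$0.00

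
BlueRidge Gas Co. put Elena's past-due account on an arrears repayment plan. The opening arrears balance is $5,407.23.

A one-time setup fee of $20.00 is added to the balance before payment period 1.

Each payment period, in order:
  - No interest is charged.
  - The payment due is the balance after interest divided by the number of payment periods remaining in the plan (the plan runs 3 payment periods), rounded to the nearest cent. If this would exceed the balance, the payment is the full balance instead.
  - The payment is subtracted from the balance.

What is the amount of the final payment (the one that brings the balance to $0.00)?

$1,809.07

Payment period 1: opening $5,427.23; payment $1,809.08; balance $3,618.15
Payment period 2: opening $3,618.15; payment $1,809.08; balance $1,809.07
Payment period 3: opening $1,809.07; payment $1,809.07; balance $0.00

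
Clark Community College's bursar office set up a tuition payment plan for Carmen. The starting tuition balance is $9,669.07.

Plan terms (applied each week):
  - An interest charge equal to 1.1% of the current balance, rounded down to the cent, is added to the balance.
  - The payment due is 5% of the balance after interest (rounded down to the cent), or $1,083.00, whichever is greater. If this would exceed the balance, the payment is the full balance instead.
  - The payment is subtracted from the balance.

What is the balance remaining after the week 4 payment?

Week 1: $9,669.07 +$106.35 interest = $9,775.42; pay $1,083.00 → $8,692.42
Week 2: $8,692.42 +$95.61 interest = $8,788.03; pay $1,083.00 → $7,705.03
Week 3: $7,705.03 +$84.75 interest = $7,789.78; pay $1,083.00 → $6,706.78
Week 4: $6,706.78 +$73.77 interest = $6,780.55; pay $1,083.00 → $5,697.55

$5,697.55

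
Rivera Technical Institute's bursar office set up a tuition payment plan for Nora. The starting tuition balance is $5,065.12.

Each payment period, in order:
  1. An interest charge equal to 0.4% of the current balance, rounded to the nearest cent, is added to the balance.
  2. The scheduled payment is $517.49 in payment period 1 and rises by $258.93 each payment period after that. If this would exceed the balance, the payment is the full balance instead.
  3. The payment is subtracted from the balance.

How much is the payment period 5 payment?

# | Opening | Interest | Payment | End bal
1 | $5,065.12 | $20.26 | $517.49 | $4,567.89
2 | $4,567.89 | $18.27 | $776.42 | $3,809.74
3 | $3,809.74 | $15.24 | $1,035.35 | $2,789.63
4 | $2,789.63 | $11.16 | $1,294.28 | $1,506.51
5 | $1,506.51 | $6.03 | $1,512.54 | $0.00

$1,512.54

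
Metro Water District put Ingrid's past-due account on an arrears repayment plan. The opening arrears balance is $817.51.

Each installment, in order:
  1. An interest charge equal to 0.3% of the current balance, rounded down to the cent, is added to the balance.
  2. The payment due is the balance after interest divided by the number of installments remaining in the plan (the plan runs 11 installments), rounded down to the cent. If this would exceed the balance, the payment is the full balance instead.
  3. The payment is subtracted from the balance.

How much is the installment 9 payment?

Installment 1: opening $817.51; interest $2.45 → $819.96; payment $74.54; balance $745.42
Installment 2: opening $745.42; interest $2.23 → $747.65; payment $74.76; balance $672.89
Installment 3: opening $672.89; interest $2.01 → $674.90; payment $74.98; balance $599.92
Installment 4: opening $599.92; interest $1.79 → $601.71; payment $75.21; balance $526.50
Installment 5: opening $526.50; interest $1.57 → $528.07; payment $75.43; balance $452.64
Installment 6: opening $452.64; interest $1.35 → $453.99; payment $75.66; balance $378.33
Installment 7: opening $378.33; interest $1.13 → $379.46; payment $75.89; balance $303.57
Installment 8: opening $303.57; interest $0.91 → $304.48; payment $76.12; balance $228.36
Installment 9: opening $228.36; interest $0.68 → $229.04; payment $76.34; balance $152.70

$76.34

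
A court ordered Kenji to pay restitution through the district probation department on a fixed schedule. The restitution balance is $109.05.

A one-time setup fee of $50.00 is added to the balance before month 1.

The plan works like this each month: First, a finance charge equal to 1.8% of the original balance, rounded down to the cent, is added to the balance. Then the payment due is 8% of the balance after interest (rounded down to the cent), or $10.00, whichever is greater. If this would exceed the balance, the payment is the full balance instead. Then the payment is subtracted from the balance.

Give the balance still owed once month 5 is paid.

$112.31

Month 1: $159.05 +$1.96 interest = $161.01; pay $12.88 → $148.13
Month 2: $148.13 +$1.96 interest = $150.09; pay $12.00 → $138.09
Month 3: $138.09 +$1.96 interest = $140.05; pay $11.20 → $128.85
Month 4: $128.85 +$1.96 interest = $130.81; pay $10.46 → $120.35
Month 5: $120.35 +$1.96 interest = $122.31; pay $10.00 → $112.31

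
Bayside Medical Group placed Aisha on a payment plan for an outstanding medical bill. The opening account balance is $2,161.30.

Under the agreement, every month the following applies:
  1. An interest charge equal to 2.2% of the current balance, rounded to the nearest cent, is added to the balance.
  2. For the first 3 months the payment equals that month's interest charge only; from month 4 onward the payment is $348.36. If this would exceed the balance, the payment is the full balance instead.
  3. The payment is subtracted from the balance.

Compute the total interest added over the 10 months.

$331.31

Month 1: opening $2,161.30; interest $47.55 → $2,208.85; payment $47.55; balance $2,161.30
Month 2: opening $2,161.30; interest $47.55 → $2,208.85; payment $47.55; balance $2,161.30
Month 3: opening $2,161.30; interest $47.55 → $2,208.85; payment $47.55; balance $2,161.30
Month 4: opening $2,161.30; interest $47.55 → $2,208.85; payment $348.36; balance $1,860.49
Month 5: opening $1,860.49; interest $40.93 → $1,901.42; payment $348.36; balance $1,553.06
Month 6: opening $1,553.06; interest $34.17 → $1,587.23; payment $348.36; balance $1,238.87
Month 7: opening $1,238.87; interest $27.26 → $1,266.13; payment $348.36; balance $917.77
Month 8: opening $917.77; interest $20.19 → $937.96; payment $348.36; balance $589.60
Month 9: opening $589.60; interest $12.97 → $602.57; payment $348.36; balance $254.21
Month 10: opening $254.21; interest $5.59 → $259.80; payment $259.80; balance $0.00
Total interest: $47.55 + $47.55 + $47.55 + $47.55 + $40.93 + $34.17 + $27.26 + $20.19 + $12.97 + $5.59 = $331.31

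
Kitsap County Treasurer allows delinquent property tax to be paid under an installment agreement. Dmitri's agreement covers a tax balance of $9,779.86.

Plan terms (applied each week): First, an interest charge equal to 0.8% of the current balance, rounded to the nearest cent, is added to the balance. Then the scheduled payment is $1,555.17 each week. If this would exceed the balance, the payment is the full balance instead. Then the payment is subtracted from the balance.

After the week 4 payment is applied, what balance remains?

Week 1: opening $9,779.86; interest $78.24 → $9,858.10; payment $1,555.17; balance $8,302.93
Week 2: opening $8,302.93; interest $66.42 → $8,369.35; payment $1,555.17; balance $6,814.18
Week 3: opening $6,814.18; interest $54.51 → $6,868.69; payment $1,555.17; balance $5,313.52
Week 4: opening $5,313.52; interest $42.51 → $5,356.03; payment $1,555.17; balance $3,800.86

$3,800.86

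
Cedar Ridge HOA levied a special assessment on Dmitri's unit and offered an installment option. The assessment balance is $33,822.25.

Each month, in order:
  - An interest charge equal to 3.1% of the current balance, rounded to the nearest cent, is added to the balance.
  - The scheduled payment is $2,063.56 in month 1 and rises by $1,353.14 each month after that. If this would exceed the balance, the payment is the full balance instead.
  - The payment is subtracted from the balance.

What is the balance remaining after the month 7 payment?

Month 1: $33,822.25 +$1,048.49 interest = $34,870.74; pay $2,063.56 → $32,807.18
Month 2: $32,807.18 +$1,017.02 interest = $33,824.20; pay $3,416.70 → $30,407.50
Month 3: $30,407.50 +$942.63 interest = $31,350.13; pay $4,769.84 → $26,580.29
Month 4: $26,580.29 +$823.99 interest = $27,404.28; pay $6,122.98 → $21,281.30
Month 5: $21,281.30 +$659.72 interest = $21,941.02; pay $7,476.12 → $14,464.90
Month 6: $14,464.90 +$448.41 interest = $14,913.31; pay $8,829.26 → $6,084.05
Month 7: $6,084.05 +$188.61 interest = $6,272.66; pay $6,272.66 → $0.00

$0.00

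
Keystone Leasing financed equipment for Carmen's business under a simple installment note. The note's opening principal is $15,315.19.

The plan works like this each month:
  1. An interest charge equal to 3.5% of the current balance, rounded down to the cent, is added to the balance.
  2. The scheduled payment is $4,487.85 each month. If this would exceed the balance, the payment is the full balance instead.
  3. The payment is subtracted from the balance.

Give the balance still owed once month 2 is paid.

$7,273.23

# | Opening | Interest | Payment | End bal
1 | $15,315.19 | $536.03 | $4,487.85 | $11,363.37
2 | $11,363.37 | $397.71 | $4,487.85 | $7,273.23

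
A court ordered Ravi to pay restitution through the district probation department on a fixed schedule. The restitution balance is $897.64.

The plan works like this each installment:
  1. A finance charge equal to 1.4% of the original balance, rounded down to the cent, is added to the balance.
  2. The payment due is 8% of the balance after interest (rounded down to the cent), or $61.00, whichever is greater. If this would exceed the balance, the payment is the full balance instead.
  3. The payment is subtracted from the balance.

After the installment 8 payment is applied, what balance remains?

Installment 1: $897.64 +$12.56 interest = $910.20; pay $72.81 → $837.39
Installment 2: $837.39 +$12.56 interest = $849.95; pay $67.99 → $781.96
Installment 3: $781.96 +$12.56 interest = $794.52; pay $63.56 → $730.96
Installment 4: $730.96 +$12.56 interest = $743.52; pay $61.00 → $682.52
Installment 5: $682.52 +$12.56 interest = $695.08; pay $61.00 → $634.08
Installment 6: $634.08 +$12.56 interest = $646.64; pay $61.00 → $585.64
Installment 7: $585.64 +$12.56 interest = $598.20; pay $61.00 → $537.20
Installment 8: $537.20 +$12.56 interest = $549.76; pay $61.00 → $488.76

$488.76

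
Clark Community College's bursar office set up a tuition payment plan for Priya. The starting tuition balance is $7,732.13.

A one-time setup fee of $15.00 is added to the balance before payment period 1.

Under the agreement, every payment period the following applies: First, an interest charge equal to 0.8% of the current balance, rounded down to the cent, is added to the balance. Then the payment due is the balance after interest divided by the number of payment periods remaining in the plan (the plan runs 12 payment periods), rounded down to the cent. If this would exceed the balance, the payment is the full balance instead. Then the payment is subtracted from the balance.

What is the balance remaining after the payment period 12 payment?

Payment period 1: opening $7,747.13; interest $61.97 → $7,809.10; payment $650.75; balance $7,158.35
Payment period 2: opening $7,158.35; interest $57.26 → $7,215.61; payment $655.96; balance $6,559.65
Payment period 3: opening $6,559.65; interest $52.47 → $6,612.12; payment $661.21; balance $5,950.91
Payment period 4: opening $5,950.91; interest $47.60 → $5,998.51; payment $666.50; balance $5,332.01
Payment period 5: opening $5,332.01; interest $42.65 → $5,374.66; payment $671.83; balance $4,702.83
Payment period 6: opening $4,702.83; interest $37.62 → $4,740.45; payment $677.20; balance $4,063.25
Payment period 7: opening $4,063.25; interest $32.50 → $4,095.75; payment $682.62; balance $3,413.13
Payment period 8: opening $3,413.13; interest $27.30 → $3,440.43; payment $688.08; balance $2,752.35
Payment period 9: opening $2,752.35; interest $22.01 → $2,774.36; payment $693.59; balance $2,080.77
Payment period 10: opening $2,080.77; interest $16.64 → $2,097.41; payment $699.13; balance $1,398.28
Payment period 11: opening $1,398.28; interest $11.18 → $1,409.46; payment $704.73; balance $704.73
Payment period 12: opening $704.73; interest $5.63 → $710.36; payment $710.36; balance $0.00

$0.00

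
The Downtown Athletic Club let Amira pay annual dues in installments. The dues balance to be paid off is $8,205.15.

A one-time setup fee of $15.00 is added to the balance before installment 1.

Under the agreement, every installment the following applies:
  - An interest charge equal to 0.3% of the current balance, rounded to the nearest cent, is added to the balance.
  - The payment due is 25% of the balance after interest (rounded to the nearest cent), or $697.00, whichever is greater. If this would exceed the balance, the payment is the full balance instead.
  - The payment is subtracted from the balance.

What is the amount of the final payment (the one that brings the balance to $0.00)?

# | Opening | Interest | Payment | End bal
1 | $8,220.15 | $24.66 | $2,061.20 | $6,183.61
2 | $6,183.61 | $18.55 | $1,550.54 | $4,651.62
3 | $4,651.62 | $13.95 | $1,166.39 | $3,499.18
4 | $3,499.18 | $10.50 | $877.42 | $2,632.26
5 | $2,632.26 | $7.90 | $697.00 | $1,943.16
6 | $1,943.16 | $5.83 | $697.00 | $1,251.99
7 | $1,251.99 | $3.76 | $697.00 | $558.75
8 | $558.75 | $1.68 | $560.43 | $0.00

$560.43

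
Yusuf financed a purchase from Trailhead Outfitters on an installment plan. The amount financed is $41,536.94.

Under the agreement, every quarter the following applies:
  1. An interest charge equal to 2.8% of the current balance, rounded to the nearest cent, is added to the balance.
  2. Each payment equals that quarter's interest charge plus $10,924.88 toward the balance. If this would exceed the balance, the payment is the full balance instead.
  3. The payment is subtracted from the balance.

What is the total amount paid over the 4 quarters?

Quarter 1: $41,536.94 +$1,163.03 interest = $42,699.97; pay $12,087.91 → $30,612.06
Quarter 2: $30,612.06 +$857.14 interest = $31,469.20; pay $11,782.02 → $19,687.18
Quarter 3: $19,687.18 +$551.24 interest = $20,238.42; pay $11,476.12 → $8,762.30
Quarter 4: $8,762.30 +$245.34 interest = $9,007.64; pay $9,007.64 → $0.00
Total paid: $44,353.69

$44,353.69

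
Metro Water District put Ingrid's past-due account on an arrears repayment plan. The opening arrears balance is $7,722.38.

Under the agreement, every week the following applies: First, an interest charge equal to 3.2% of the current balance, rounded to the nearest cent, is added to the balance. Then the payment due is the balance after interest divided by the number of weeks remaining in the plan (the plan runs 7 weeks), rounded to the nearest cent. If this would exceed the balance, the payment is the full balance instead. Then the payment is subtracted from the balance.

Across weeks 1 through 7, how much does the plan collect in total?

Week 1: $7,722.38 +$247.12 interest = $7,969.50; pay $1,138.50 → $6,831.00
Week 2: $6,831.00 +$218.59 interest = $7,049.59; pay $1,174.93 → $5,874.66
Week 3: $5,874.66 +$187.99 interest = $6,062.65; pay $1,212.53 → $4,850.12
Week 4: $4,850.12 +$155.20 interest = $5,005.32; pay $1,251.33 → $3,753.99
Week 5: $3,753.99 +$120.13 interest = $3,874.12; pay $1,291.37 → $2,582.75
Week 6: $2,582.75 +$82.65 interest = $2,665.40; pay $1,332.70 → $1,332.70
Week 7: $1,332.70 +$42.65 interest = $1,375.35; pay $1,375.35 → $0.00
Total paid: $8,776.71

$8,776.71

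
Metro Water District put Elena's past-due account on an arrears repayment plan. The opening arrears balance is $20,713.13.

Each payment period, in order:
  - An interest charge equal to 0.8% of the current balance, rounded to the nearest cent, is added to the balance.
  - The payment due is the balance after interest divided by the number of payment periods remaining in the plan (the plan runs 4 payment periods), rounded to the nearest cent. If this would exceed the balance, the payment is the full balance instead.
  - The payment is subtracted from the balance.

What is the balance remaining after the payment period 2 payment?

$10,522.93

Payment period 1: opening $20,713.13; interest $165.71 → $20,878.84; payment $5,219.71; balance $15,659.13
Payment period 2: opening $15,659.13; interest $125.27 → $15,784.40; payment $5,261.47; balance $10,522.93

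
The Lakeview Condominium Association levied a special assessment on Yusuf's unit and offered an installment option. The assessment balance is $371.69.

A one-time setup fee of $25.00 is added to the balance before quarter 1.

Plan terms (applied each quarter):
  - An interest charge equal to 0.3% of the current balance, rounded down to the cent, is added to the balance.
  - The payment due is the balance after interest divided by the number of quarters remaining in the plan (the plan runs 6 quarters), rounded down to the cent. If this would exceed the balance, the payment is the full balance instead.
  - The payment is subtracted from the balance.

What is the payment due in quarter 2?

$66.51

# | Opening | Interest | Payment | End bal
1 | $396.69 | $1.19 | $66.31 | $331.57
2 | $331.57 | $0.99 | $66.51 | $266.05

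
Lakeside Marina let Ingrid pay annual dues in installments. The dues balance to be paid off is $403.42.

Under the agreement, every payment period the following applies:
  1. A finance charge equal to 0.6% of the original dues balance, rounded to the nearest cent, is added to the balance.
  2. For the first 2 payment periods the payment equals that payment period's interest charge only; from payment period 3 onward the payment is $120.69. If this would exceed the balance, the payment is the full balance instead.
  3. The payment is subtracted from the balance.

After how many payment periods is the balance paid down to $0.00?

6

# | Opening | Interest | Payment | End bal
1 | $403.42 | $2.42 | $2.42 | $403.42
2 | $403.42 | $2.42 | $2.42 | $403.42
3 | $403.42 | $2.42 | $120.69 | $285.15
4 | $285.15 | $2.42 | $120.69 | $166.88
5 | $166.88 | $2.42 | $120.69 | $48.61
6 | $48.61 | $2.42 | $51.03 | $0.00
Balance reaches $0.00 in payment period 6.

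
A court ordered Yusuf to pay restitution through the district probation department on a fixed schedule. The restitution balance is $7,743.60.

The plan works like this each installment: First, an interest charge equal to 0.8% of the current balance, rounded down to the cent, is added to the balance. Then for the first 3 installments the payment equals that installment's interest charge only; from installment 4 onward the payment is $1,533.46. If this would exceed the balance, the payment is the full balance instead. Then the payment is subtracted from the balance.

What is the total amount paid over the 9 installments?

Installment 1: opening $7,743.60; interest $61.94 → $7,805.54; payment $61.94; balance $7,743.60
Installment 2: opening $7,743.60; interest $61.94 → $7,805.54; payment $61.94; balance $7,743.60
Installment 3: opening $7,743.60; interest $61.94 → $7,805.54; payment $61.94; balance $7,743.60
Installment 4: opening $7,743.60; interest $61.94 → $7,805.54; payment $1,533.46; balance $6,272.08
Installment 5: opening $6,272.08; interest $50.17 → $6,322.25; payment $1,533.46; balance $4,788.79
Installment 6: opening $4,788.79; interest $38.31 → $4,827.10; payment $1,533.46; balance $3,293.64
Installment 7: opening $3,293.64; interest $26.34 → $3,319.98; payment $1,533.46; balance $1,786.52
Installment 8: opening $1,786.52; interest $14.29 → $1,800.81; payment $1,533.46; balance $267.35
Installment 9: opening $267.35; interest $2.13 → $269.48; payment $269.48; balance $0.00
Total paid: $8,122.60

$8,122.60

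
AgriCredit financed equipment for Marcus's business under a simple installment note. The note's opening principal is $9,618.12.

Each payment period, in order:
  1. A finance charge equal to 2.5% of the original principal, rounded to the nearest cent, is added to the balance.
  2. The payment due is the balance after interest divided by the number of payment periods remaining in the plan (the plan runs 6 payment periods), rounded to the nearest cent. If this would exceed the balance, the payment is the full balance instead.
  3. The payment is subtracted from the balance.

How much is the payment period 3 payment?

$1,751.30

Payment period 1: $9,618.12 +$240.45 interest = $9,858.57; pay $1,643.10 → $8,215.47
Payment period 2: $8,215.47 +$240.45 interest = $8,455.92; pay $1,691.18 → $6,764.74
Payment period 3: $6,764.74 +$240.45 interest = $7,005.19; pay $1,751.30 → $5,253.89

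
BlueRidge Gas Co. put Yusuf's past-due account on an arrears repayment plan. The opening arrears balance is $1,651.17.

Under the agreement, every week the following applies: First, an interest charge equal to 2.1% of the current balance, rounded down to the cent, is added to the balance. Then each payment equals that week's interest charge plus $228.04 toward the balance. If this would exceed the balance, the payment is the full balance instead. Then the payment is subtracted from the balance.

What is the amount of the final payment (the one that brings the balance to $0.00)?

$56.04

Week 1: opening $1,651.17; interest $34.67 → $1,685.84; payment $262.71; balance $1,423.13
Week 2: opening $1,423.13; interest $29.88 → $1,453.01; payment $257.92; balance $1,195.09
Week 3: opening $1,195.09; interest $25.09 → $1,220.18; payment $253.13; balance $967.05
Week 4: opening $967.05; interest $20.30 → $987.35; payment $248.34; balance $739.01
Week 5: opening $739.01; interest $15.51 → $754.52; payment $243.55; balance $510.97
Week 6: opening $510.97; interest $10.73 → $521.70; payment $238.77; balance $282.93
Week 7: opening $282.93; interest $5.94 → $288.87; payment $233.98; balance $54.89
Week 8: opening $54.89; interest $1.15 → $56.04; payment $56.04; balance $0.00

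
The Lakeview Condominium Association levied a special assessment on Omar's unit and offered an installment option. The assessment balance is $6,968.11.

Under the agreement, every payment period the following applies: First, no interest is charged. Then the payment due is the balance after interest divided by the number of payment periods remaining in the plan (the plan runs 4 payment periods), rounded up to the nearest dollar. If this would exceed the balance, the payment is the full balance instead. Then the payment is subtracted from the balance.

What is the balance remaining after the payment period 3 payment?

$1,741.11

Payment period 1: $6,968.11 − $1,743.00 → $5,225.11
Payment period 2: $5,225.11 − $1,742.00 → $3,483.11
Payment period 3: $3,483.11 − $1,742.00 → $1,741.11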